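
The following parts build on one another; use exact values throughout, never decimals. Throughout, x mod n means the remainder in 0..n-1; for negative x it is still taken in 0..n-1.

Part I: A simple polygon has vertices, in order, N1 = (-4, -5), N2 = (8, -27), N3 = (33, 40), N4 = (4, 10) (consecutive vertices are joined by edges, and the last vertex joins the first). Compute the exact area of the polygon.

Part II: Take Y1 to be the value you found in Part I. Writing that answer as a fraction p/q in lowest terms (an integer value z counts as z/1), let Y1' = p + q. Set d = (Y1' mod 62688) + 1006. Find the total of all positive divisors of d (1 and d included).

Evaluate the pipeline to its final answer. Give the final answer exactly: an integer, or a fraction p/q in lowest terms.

2558

Part I: cross terms: (-4*-27 - 8*-5)=148, (8*40 - 33*-27)=1211, (33*10 - 4*40)=170, (4*-5 - -4*10)=20; twice the area = |1549| = 1549; area = 1549/2; answer 1549/2
Part II: Y1 = 1549/2; threaded value p + q = 1551; d = 2557; 2557 is prime, so its only divisors are 1 and 2557; sigma = 1 + 2557 = 2558; answer 2558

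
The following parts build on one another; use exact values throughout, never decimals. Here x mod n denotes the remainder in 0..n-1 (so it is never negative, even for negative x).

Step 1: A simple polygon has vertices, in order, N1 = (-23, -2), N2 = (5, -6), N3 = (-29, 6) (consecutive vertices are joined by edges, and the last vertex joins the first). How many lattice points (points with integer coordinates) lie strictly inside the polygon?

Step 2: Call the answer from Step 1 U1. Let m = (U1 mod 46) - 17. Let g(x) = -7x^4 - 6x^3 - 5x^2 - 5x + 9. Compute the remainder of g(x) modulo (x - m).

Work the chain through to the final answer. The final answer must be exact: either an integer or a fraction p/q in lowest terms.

-135435

Step 1: cross terms: (-23*-6 - 5*-2)=148, (5*6 - -29*-6)=-144, (-29*-2 - -23*6)=196; twice the area = |200| = 200; area = 100; boundary points = 4 + 2 + 2 = 8; strictly interior points = area - boundary/2 + 1 = 97; answer 97
Step 2: U1 = 97; m = -12; remainder = value at the root: -7*(-12)^4 - 6*(-12)^3 - 5*(-12)^2 - 5*(-12)^1 + 9 = (-145152) + (10368) + (-720) + (60) + (9) = -135435; answer -135435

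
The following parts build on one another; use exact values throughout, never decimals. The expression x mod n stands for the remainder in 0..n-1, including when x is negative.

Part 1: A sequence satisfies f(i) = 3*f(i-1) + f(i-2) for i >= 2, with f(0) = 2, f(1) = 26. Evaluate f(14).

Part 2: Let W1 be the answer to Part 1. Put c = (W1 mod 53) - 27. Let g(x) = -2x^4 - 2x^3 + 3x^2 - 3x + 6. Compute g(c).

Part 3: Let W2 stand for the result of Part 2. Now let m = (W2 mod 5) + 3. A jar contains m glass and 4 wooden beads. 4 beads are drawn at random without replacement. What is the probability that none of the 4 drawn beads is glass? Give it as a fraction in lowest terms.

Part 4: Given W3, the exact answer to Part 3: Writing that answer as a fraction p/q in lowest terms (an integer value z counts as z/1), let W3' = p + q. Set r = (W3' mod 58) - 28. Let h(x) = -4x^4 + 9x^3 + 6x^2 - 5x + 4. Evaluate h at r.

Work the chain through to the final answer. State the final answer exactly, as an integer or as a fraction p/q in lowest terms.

-93518

Part 1: f(2) = 3*(26) + 1*(2) = 80; iterating: f(2)=80, f(3)=266, f(4)=878, f(5)=2900, f(6)=9578, f(7)=31634, f(8)=104480, f(9)=345074, f(10)=1139702, f(11)=3764180, f(12)=12432242, f(13)=41060906, f(14)=135614960; answer 135614960
Part 2: W1 = 135614960; c = 17; -2*(17)^4 - 2*(17)^3 + 3*(17)^2 - 3*(17)^1 + 6 = (-167042) + (-9826) + (867) + (-51) + (6) = -176046; answer -176046
Part 3: W2 = -176046; m = 7; total draws C(11,4) = 330; favorable C(4,4) = 1; P = 1/330; answer 1/330
Part 4: W3 = 1/330; threaded value p + q = 331; r = 13; -4*(13)^4 + 9*(13)^3 + 6*(13)^2 - 5*(13)^1 + 4 = (-114244) + (19773) + (1014) + (-65) + (4) = -93518; answer -93518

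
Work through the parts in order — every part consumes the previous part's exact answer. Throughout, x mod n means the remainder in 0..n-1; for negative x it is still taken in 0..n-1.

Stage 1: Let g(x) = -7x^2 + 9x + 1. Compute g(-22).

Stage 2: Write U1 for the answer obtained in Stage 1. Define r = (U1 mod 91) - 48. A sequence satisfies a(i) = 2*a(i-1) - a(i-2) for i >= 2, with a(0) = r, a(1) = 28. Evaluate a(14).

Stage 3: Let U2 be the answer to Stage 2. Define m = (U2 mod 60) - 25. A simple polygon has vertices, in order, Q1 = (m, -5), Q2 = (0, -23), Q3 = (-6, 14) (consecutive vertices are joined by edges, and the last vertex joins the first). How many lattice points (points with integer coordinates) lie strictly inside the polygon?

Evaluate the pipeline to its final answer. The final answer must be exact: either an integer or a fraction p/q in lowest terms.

Stage 1: -7*(-22)^2 + 9*(-22)^1 + 1 = (-3388) + (-198) + (1) = -3585; answer -3585
Stage 2: U1 = -3585; r = 7; a(2) = 2*(28) - 1*(7) = 49; iterating: a(2)=49, a(3)=70, a(4)=91, a(5)=112, a(6)=133, a(7)=154, a(8)=175, a(9)=196, a(10)=217, a(11)=238, a(12)=259, a(13)=280, a(14)=301; answer 301
Stage 3: U2 = 301; m = -24; cross terms: (-24*-23 - 0*-5)=552, (0*14 - -6*-23)=-138, (-6*-5 - -24*14)=366; twice the area = |780| = 780; area = 390; boundary points = 6 + 1 + 1 = 8; strictly interior points = area - boundary/2 + 1 = 387; answer 387

387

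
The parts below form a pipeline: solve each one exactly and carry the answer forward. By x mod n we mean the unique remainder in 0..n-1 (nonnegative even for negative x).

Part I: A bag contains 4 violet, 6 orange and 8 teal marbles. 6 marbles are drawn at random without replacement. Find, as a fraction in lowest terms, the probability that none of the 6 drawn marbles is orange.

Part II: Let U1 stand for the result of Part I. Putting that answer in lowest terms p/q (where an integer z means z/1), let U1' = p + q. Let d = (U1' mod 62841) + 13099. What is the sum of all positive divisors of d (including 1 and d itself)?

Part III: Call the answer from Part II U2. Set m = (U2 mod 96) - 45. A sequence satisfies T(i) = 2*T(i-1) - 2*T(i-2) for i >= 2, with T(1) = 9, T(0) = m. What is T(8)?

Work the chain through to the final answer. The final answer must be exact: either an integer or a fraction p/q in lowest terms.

624

Part I: total draws C(18,6) = 18564; favorable C(12,6) = 924; P = 11/221; answer 11/221
Part II: U1 = 11/221; threaded value p + q = 232; d = 13331; 13331 is prime, so its only divisors are 1 and 13331; sigma = 1 + 13331 = 13332; answer 13332
Part III: U2 = 13332; m = 39; T(2) = 2*(9) - 2*(39) = -60; iterating: T(2)=-60, T(3)=-138, T(4)=-156, T(5)=-36, T(6)=240, T(7)=552, T(8)=624; answer 624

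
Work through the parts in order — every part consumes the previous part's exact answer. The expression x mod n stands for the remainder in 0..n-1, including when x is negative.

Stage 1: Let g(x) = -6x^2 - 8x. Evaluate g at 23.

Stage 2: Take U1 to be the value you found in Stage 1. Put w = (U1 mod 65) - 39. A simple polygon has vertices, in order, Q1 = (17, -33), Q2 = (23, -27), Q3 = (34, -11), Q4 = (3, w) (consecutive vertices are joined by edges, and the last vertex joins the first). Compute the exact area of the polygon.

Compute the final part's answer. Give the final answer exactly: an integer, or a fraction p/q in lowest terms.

305

Stage 1: -6*(23)^2 - 8*(23)^1 = (-3174) + (-184) = -3358; answer -3358
Stage 2: U1 = -3358; w = -17; cross terms: (17*-27 - 23*-33)=300, (23*-11 - 34*-27)=665, (34*-17 - 3*-11)=-545, (3*-33 - 17*-17)=190; twice the area = |610| = 610; area = 305; answer 305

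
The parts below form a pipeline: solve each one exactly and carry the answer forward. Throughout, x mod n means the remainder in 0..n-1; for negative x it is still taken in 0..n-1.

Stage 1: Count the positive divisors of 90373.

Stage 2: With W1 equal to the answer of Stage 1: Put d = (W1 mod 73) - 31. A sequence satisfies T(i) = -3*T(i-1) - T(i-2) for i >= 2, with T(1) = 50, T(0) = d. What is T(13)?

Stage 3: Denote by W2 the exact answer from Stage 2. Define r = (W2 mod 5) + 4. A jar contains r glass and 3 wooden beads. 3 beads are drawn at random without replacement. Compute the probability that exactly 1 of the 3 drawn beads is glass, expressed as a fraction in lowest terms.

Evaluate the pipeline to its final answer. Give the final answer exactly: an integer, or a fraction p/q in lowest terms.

7/40

Stage 1: 90373 is prime, so its only divisors are 1 and 90373; count = 2; answer 2
Stage 2: W1 = 2; d = -29; T(2) = -3*(50) - 1*(-29) = -121; iterating: T(2)=-121, T(3)=313, T(4)=-818, T(5)=2141, T(6)=-5605, T(7)=14674, T(8)=-38417, T(9)=100577, T(10)=-263314, T(11)=689365, T(12)=-1804781, T(13)=4724978; answer 4724978
Stage 3: W2 = 4724978; r = 7; total draws C(10,3) = 120; favorable C(7,1)*C(3,2) = 21; P = 7/40; answer 7/40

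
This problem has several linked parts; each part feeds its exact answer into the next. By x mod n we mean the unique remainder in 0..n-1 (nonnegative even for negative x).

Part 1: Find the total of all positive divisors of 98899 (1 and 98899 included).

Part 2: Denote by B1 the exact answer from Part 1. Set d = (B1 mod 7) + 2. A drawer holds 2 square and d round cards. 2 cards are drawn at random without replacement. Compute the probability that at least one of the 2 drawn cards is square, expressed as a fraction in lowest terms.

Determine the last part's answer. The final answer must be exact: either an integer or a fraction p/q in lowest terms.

13/28

Part 1: 98899 is prime, so its only divisors are 1 and 98899; sigma = 1 + 98899 = 98900; answer 98900
Part 2: B1 = 98900; d = 6; total draws C(8,2) = 28; complement C(6,2) = 15; favorable 28 - 15 = 13; P = 13/28; answer 13/28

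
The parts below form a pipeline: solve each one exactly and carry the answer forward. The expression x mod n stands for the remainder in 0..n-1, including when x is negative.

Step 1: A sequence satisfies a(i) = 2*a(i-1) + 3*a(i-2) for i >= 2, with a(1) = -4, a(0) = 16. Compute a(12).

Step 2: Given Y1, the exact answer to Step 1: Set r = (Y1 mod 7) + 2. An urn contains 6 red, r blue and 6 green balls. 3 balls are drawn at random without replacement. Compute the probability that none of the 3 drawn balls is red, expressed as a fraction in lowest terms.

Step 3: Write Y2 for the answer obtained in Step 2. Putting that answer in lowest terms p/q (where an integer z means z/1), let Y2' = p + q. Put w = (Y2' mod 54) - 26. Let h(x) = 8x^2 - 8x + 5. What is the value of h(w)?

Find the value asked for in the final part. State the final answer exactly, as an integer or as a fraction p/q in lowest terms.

Step 1: a(2) = 2*(-4) + 3*(16) = 40; iterating: a(2)=40, a(3)=68, a(4)=256, a(5)=716, a(6)=2200, a(7)=6548, a(8)=19696, a(9)=59036, a(10)=177160, a(11)=531428, a(12)=1594336; answer 1594336
Step 2: Y1 = 1594336; r = 4; total draws C(16,3) = 560; favorable C(10,3) = 120; P = 3/14; answer 3/14
Step 3: Y2 = 3/14; threaded value p + q = 17; w = -9; 8*(-9)^2 - 8*(-9)^1 + 5 = (648) + (72) + (5) = 725; answer 725

725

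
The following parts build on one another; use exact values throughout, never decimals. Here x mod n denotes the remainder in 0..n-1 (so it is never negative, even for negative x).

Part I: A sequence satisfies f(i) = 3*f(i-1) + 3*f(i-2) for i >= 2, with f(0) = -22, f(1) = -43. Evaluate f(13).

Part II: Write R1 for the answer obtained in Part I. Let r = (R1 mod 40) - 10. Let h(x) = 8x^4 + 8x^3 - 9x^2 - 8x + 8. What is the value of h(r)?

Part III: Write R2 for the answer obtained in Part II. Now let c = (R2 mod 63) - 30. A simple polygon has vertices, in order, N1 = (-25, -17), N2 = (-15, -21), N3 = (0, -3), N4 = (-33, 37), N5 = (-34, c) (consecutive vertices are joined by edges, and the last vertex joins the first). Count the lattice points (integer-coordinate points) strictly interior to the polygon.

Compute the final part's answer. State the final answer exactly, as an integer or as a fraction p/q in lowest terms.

1003

Part I: f(2) = 3*(-43) + 3*(-22) = -195; iterating: f(2)=-195, f(3)=-714, f(4)=-2727, f(5)=-10323, f(6)=-39150, f(7)=-148419, f(8)=-562707, f(9)=-2133378, f(10)=-8088255, f(11)=-30664899, f(12)=-116259462, f(13)=-440773083; answer -440773083
Part II: R1 = -440773083; r = 27; 8*(27)^4 + 8*(27)^3 - 9*(27)^2 - 8*(27)^1 + 8 = (4251528) + (157464) + (-6561) + (-216) + (8) = 4402223; answer 4402223
Part III: R2 = 4402223; c = 5; cross terms: (-25*-21 - -15*-17)=270, (-15*-3 - 0*-21)=45, (0*37 - -33*-3)=-99, (-33*5 - -34*37)=1093, (-34*-17 - -25*5)=703; twice the area = |2012| = 2012; area = 1006; boundary points = 2 + 3 + 1 + 1 + 1 = 8; strictly interior points = area - boundary/2 + 1 = 1003; answer 1003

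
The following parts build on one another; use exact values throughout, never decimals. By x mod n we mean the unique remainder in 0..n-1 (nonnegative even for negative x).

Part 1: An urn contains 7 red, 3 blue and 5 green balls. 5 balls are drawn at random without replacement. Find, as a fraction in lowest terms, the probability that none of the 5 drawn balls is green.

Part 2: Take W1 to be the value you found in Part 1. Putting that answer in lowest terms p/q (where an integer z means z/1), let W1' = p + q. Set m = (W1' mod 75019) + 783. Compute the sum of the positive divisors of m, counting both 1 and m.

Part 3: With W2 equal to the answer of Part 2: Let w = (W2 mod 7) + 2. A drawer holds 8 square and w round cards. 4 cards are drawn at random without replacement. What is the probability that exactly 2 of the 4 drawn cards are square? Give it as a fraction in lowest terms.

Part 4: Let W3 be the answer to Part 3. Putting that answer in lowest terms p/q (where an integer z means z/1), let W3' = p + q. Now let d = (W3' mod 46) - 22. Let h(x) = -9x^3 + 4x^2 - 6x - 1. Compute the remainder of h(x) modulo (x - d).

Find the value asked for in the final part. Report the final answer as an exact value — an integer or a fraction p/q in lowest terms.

-12

Part 1: total draws C(15,5) = 3003; favorable C(10,5) = 252; P = 12/143; answer 12/143
Part 2: W1 = 12/143; threaded value p + q = 155; m = 938; 938 = 2 * 7 * 67; sigma = (1 + 2) * (1 + 7) * (1 + 67) = 3 * 8 * 68 = 1632; answer 1632
Part 3: W2 = 1632; w = 3; total draws C(11,4) = 330; favorable C(8,2)*C(3,2) = 84; P = 14/55; answer 14/55
Part 4: W3 = 14/55; threaded value p + q = 69; d = 1; remainder = value at the root: -9*(1)^3 + 4*(1)^2 - 6*(1)^1 - 1 = (-9) + (4) + (-6) + (-1) = -12; answer -12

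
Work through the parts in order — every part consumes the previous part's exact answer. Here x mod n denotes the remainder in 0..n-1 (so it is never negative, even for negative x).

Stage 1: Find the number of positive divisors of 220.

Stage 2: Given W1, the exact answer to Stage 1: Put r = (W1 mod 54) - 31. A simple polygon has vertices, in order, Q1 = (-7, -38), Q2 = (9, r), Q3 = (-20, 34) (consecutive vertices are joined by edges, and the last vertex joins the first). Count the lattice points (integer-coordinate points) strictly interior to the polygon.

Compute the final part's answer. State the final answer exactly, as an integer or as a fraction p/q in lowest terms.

699

Stage 1: 220 = 2^2 * 5 * 11; number of divisors = (2+1) * (1+1) * (1+1) = 12; answer 12
Stage 2: W1 = 12; r = -19; cross terms: (-7*-19 - 9*-38)=475, (9*34 - -20*-19)=-74, (-20*-38 - -7*34)=998; twice the area = |1399| = 1399; area = 1399/2; boundary points = 1 + 1 + 1 = 3; strictly interior points = area - boundary/2 + 1 = 699; answer 699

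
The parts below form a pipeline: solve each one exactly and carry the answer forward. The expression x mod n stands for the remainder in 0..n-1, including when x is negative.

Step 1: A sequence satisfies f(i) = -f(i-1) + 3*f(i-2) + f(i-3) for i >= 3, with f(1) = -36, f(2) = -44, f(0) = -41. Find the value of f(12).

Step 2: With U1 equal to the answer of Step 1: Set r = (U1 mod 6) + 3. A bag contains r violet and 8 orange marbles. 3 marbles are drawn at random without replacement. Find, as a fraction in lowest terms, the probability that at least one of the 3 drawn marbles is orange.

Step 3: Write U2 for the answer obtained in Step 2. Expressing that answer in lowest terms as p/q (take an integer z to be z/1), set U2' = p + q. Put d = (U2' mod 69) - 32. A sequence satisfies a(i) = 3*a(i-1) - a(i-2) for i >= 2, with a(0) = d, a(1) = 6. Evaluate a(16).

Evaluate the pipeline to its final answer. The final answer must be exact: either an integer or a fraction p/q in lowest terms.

6413534

Step 1: f(3) = -1*(-44) + 3*(-36) + 1*(-41) = -105; iterating: f(3)=-105, f(4)=-63, f(5)=-296, f(6)=2, f(7)=-953, f(8)=663, f(9)=-3520, f(10)=4556, f(11)=-14453, f(12)=24601; answer 24601
Step 2: U1 = 24601; r = 4; total draws C(12,3) = 220; complement C(4,3) = 4; favorable 220 - 4 = 216; P = 54/55; answer 54/55
Step 3: U2 = 54/55; threaded value p + q = 109; d = 8; a(2) = 3*(6) - 1*(8) = 10; iterating: a(2)=10, a(3)=24, a(4)=62, a(5)=162, a(6)=424, a(7)=1110, a(8)=2906, a(9)=7608, a(10)=19918, a(11)=52146, a(12)=136520, a(13)=357414, a(14)=935722, a(15)=2449752, a(16)=6413534; answer 6413534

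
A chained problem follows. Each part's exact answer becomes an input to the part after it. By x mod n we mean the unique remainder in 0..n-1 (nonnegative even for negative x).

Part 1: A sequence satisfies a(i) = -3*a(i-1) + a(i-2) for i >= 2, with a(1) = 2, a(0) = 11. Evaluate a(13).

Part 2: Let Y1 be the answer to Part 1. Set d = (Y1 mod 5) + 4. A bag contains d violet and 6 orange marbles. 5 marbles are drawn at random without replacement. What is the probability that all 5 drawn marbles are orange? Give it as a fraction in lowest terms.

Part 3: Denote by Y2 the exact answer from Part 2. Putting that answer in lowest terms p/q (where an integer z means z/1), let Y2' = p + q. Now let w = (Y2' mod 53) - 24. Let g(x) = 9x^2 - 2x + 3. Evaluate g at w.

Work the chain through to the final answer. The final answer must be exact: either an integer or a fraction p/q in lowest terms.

78

Part 1: a(2) = -3*(2) + 1*(11) = 5; iterating: a(2)=5, a(3)=-13, a(4)=44, a(5)=-145, a(6)=479, a(7)=-1582, a(8)=5225, a(9)=-17257, a(10)=56996, a(11)=-188245, a(12)=621731, a(13)=-2053438; answer -2053438
Part 2: Y1 = -2053438; d = 6; total draws C(12,5) = 792; favorable C(6,5) = 6; P = 1/132; answer 1/132
Part 3: Y2 = 1/132; threaded value p + q = 133; w = 3; 9*(3)^2 - 2*(3)^1 + 3 = (81) + (-6) + (3) = 78; answer 78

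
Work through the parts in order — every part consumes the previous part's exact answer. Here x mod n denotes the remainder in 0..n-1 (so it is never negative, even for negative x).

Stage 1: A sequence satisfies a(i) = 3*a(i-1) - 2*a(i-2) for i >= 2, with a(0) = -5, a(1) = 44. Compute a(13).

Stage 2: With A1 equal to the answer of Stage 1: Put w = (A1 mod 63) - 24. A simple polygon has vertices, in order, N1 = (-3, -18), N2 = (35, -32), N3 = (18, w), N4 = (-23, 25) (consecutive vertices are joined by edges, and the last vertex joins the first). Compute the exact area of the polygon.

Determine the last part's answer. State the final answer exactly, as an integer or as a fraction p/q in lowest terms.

Stage 1: a(2) = 3*(44) - 2*(-5) = 142; iterating: a(2)=142, a(3)=338, a(4)=730, a(5)=1514, a(6)=3082, a(7)=6218, a(8)=12490, a(9)=25034, a(10)=50122, a(11)=100298, a(12)=200650, a(13)=401354; answer 401354
Stage 2: A1 = 401354; w = 20; cross terms: (-3*-32 - 35*-18)=726, (35*20 - 18*-32)=1276, (18*25 - -23*20)=910, (-23*-18 - -3*25)=489; twice the area = |3401| = 3401; area = 3401/2; answer 3401/2

3401/2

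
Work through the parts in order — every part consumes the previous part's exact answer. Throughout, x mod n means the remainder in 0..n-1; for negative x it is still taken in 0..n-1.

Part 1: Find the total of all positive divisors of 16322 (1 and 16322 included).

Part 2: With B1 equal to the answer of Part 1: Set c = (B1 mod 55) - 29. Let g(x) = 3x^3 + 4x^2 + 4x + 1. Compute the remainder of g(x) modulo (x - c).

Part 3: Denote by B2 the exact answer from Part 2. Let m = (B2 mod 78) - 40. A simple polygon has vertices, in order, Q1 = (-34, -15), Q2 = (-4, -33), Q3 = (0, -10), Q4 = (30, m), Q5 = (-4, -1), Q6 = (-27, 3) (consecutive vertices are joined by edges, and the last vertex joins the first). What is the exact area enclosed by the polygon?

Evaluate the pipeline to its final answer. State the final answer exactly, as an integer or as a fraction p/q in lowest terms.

Part 1: 16322 = 2 * 8161; sigma = (1 + 2) * (1 + 8161) = 3 * 8162 = 24486; answer 24486
Part 2: B1 = 24486; c = -18; remainder = value at the root: 3*(-18)^3 + 4*(-18)^2 + 4*(-18)^1 + 1 = (-17496) + (1296) + (-72) + (1) = -16271; answer -16271
Part 3: B2 = -16271; m = -9; cross terms: (-34*-33 - -4*-15)=1062, (-4*-10 - 0*-33)=40, (0*-9 - 30*-10)=300, (30*-1 - -4*-9)=-66, (-4*3 - -27*-1)=-39, (-27*-15 - -34*3)=507; twice the area = |1804| = 1804; area = 902; answer 902

902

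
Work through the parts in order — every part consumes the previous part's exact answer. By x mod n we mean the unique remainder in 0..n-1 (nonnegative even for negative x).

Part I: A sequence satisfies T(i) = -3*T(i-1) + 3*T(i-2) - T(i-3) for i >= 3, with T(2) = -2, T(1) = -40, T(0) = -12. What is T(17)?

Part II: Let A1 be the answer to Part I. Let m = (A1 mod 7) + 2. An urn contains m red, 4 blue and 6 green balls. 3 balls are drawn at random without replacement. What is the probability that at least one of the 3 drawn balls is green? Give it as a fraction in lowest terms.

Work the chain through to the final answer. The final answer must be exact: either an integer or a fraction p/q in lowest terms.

Part I: T(3) = -3*(-2) + 3*(-40) - 1*(-12) = -102; iterating: T(3)=-102, T(4)=340, T(5)=-1324, T(6)=5094, T(7)=-19594, T(8)=75388, T(9)=-290040, T(10)=1115878, T(11)=-4293142, T(12)=16517100, T(13)=-63546604, T(14)=244484254, T(15)=-940609674, T(16)=3618828388, T(17)=-13922798440; answer -13922798440
Part II: A1 = -13922798440; m = 4; total draws C(14,3) = 364; complement C(8,3) = 56; favorable 364 - 56 = 308; P = 11/13; answer 11/13

11/13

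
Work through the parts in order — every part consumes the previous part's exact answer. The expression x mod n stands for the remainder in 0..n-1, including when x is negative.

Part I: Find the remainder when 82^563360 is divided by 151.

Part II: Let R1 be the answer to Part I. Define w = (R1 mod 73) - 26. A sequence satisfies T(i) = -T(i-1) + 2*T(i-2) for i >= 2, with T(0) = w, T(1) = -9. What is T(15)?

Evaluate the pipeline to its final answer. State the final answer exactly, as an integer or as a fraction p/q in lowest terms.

Part I: squarings mod 151: 82^1=82, 82^2=80, 82^4=58, 82^8=42, 82^16=103, 82^32=39, 82^64=11, 82^128=121, 82^256=145, 82^512=36, 82^1024=88, 82^2048=43, 82^4096=37, 82^8192=10, 82^16384=100, 82^32768=34, 82^65536=99, 82^131072=137, 82^262144=45, 82^524288=62; 82^563360 = 82^32 * 82^128 * 82^2048 * 82^4096 * 82^32768 * 82^524288 = 105 (mod 151); answer 105
Part II: R1 = 105; w = 6; T(2) = -1*(-9) + 2*(6) = 21; iterating: T(2)=21, T(3)=-39, T(4)=81, T(5)=-159, T(6)=321, T(7)=-639, T(8)=1281, T(9)=-2559, T(10)=5121, T(11)=-10239, T(12)=20481, T(13)=-40959, T(14)=81921, T(15)=-163839; answer -163839

-163839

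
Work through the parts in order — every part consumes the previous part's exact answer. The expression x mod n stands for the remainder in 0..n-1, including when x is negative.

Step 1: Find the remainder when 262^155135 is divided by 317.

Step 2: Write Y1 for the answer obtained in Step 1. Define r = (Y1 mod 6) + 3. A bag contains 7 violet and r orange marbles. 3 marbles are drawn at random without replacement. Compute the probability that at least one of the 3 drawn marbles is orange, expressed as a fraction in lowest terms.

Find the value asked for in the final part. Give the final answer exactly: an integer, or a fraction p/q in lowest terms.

Step 1: squarings mod 317: 262^1=262, 262^2=172, 262^4=103, 262^8=148, 262^16=31, 262^32=10, 262^64=100, 262^128=173, 262^256=131, 262^512=43, 262^1024=264, 262^2048=273, 262^4096=34, 262^8192=205, 262^16384=181, 262^32768=110, 262^65536=54, 262^131072=63; 262^155135 = 262^1 * 262^2 * 262^4 * 262^8 * 262^16 * 262^32 * 262^64 * 262^128 * 262^256 * 262^1024 * 262^2048 * 262^4096 * 262^16384 * 262^131072 = 106 (mod 317); answer 106
Step 2: Y1 = 106; r = 7; total draws C(14,3) = 364; complement C(7,3) = 35; favorable 364 - 35 = 329; P = 47/52; answer 47/52

47/52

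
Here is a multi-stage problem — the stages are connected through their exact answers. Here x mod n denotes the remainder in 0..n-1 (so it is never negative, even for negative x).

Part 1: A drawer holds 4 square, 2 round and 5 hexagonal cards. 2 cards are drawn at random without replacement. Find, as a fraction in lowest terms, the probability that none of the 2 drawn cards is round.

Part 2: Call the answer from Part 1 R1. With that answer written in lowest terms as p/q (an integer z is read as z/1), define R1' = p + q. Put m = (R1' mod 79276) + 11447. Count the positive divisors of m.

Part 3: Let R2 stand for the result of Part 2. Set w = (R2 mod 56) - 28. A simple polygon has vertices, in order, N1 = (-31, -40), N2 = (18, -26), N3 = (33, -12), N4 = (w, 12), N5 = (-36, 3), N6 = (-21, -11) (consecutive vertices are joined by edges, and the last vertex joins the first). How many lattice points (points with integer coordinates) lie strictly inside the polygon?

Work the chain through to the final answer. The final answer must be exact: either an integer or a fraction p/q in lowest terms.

1852

Part 1: total draws C(11,2) = 55; favorable C(9,2) = 36; P = 36/55; answer 36/55
Part 2: R1 = 36/55; threaded value p + q = 91; m = 11538; 11538 = 2 * 3^2 * 641; number of divisors = (1+1) * (2+1) * (1+1) = 12; answer 12
Part 3: R2 = 12; w = -16; cross terms: (-31*-26 - 18*-40)=1526, (18*-12 - 33*-26)=642, (33*12 - -16*-12)=204, (-16*3 - -36*12)=384, (-36*-11 - -21*3)=459, (-21*-40 - -31*-11)=499; twice the area = |3714| = 3714; area = 1857; boundary points = 7 + 1 + 1 + 1 + 1 + 1 = 12; strictly interior points = area - boundary/2 + 1 = 1852; answer 1852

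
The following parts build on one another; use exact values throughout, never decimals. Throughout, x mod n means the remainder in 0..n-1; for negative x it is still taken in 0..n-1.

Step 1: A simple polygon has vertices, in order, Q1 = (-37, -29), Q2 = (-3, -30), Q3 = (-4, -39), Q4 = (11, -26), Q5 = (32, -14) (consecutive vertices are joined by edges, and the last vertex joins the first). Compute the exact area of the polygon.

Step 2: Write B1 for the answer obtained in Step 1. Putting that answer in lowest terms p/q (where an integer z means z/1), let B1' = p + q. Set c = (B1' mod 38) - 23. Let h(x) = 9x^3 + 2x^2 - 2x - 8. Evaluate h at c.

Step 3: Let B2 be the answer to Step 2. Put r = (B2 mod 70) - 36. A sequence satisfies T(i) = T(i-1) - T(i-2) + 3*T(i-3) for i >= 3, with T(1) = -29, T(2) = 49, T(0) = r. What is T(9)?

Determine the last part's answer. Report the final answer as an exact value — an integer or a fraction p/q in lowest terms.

Step 1: cross terms: (-37*-30 - -3*-29)=1023, (-3*-39 - -4*-30)=-3, (-4*-26 - 11*-39)=533, (11*-14 - 32*-26)=678, (32*-29 - -37*-14)=-1446; twice the area = |785| = 785; area = 785/2; answer 785/2
Step 2: B1 = 785/2; threaded value p + q = 787; c = 4; 9*(4)^3 + 2*(4)^2 - 2*(4)^1 - 8 = (576) + (32) + (-8) + (-8) = 592; answer 592
Step 3: B2 = 592; r = -4; T(3) = 1*(49) - 1*(-29) + 3*(-4) = 66; iterating: T(3)=66, T(4)=-70, T(5)=11, T(6)=279, T(7)=58, T(8)=-188, T(9)=591; answer 591

591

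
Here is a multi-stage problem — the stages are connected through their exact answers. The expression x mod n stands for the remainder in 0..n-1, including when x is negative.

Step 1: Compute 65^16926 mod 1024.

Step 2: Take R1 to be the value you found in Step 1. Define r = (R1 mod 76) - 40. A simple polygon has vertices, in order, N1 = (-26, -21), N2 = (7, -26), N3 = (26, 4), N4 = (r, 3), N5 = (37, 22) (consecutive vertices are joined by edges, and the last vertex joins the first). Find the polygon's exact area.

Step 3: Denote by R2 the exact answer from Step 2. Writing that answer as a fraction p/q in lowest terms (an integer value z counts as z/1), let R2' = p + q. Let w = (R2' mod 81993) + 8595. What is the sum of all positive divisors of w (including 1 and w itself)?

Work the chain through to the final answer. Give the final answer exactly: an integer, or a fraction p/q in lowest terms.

Step 1: squarings mod 1024: 65^1=65, 65^2=129, 65^4=257, 65^8=513, 65^16=1, 65^32=1, 65^64=1, 65^128=1, 65^256=1, 65^512=1, 65^1024=1, 65^2048=1, 65^4096=1, 65^8192=1, 65^16384=1; 65^16926 = 65^2 * 65^4 * 65^8 * 65^16 * 65^512 * 65^16384 = 897 (mod 1024); answer 897
Step 2: R1 = 897; r = 21; cross terms: (-26*-26 - 7*-21)=823, (7*4 - 26*-26)=704, (26*3 - 21*4)=-6, (21*22 - 37*3)=351, (37*-21 - -26*22)=-205; twice the area = |1667| = 1667; area = 1667/2; answer 1667/2
Step 3: R2 = 1667/2; threaded value p + q = 1669; w = 10264; 10264 = 2^3 * 1283; sigma = (1 + 2 + 4 + 8) * (1 + 1283) = 15 * 1284 = 19260; answer 19260

19260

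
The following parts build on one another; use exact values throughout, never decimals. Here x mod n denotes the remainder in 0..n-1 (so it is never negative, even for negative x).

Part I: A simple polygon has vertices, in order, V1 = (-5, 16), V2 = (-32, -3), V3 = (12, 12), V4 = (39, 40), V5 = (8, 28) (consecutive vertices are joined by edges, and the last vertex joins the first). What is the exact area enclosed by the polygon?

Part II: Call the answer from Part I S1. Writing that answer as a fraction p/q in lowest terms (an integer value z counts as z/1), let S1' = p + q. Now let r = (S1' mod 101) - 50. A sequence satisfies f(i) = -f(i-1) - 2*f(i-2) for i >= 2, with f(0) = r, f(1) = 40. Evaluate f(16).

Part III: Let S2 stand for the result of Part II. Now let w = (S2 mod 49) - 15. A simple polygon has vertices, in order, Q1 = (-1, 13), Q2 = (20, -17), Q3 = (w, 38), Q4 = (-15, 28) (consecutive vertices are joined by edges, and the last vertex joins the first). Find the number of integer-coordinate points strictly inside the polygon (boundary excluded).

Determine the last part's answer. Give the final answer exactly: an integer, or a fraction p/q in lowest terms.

930

Part I: cross terms: (-5*-3 - -32*16)=527, (-32*12 - 12*-3)=-348, (12*40 - 39*12)=12, (39*28 - 8*40)=772, (8*16 - -5*28)=268; twice the area = |1231| = 1231; area = 1231/2; answer 1231/2
Part II: S1 = 1231/2; threaded value p + q = 1233; r = -29; f(2) = -1*(40) - 2*(-29) = 18; iterating: f(2)=18, f(3)=-98, f(4)=62, f(5)=134, f(6)=-258, f(7)=-10, f(8)=526, f(9)=-506, f(10)=-546, f(11)=1558, f(12)=-466, f(13)=-2650, f(14)=3582, f(15)=1718, f(16)=-8882; answer -8882
Part III: S2 = -8882; w = 21; cross terms: (-1*-17 - 20*13)=-243, (20*38 - 21*-17)=1117, (21*28 - -15*38)=1158, (-15*13 - -1*28)=-167; twice the area = |1865| = 1865; area = 1865/2; boundary points = 3 + 1 + 2 + 1 = 7; strictly interior points = area - boundary/2 + 1 = 930; answer 930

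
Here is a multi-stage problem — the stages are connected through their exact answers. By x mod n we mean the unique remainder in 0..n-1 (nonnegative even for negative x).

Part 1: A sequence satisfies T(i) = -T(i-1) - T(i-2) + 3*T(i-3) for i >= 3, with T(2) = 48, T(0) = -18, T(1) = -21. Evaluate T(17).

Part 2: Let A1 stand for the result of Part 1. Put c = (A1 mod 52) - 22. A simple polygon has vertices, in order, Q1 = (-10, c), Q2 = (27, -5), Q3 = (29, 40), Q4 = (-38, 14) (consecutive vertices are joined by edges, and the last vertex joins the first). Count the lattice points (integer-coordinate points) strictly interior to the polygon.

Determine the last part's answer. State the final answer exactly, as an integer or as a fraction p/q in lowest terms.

2157

Part 1: T(3) = -1*(48) - 1*(-21) + 3*(-18) = -81; iterating: T(3)=-81, T(4)=-30, T(5)=255, T(6)=-468, T(7)=123, T(8)=1110, T(9)=-2637, T(10)=1896, T(11)=4071, T(12)=-13878, T(13)=15495, T(14)=10596, T(15)=-67725, T(16)=103614, T(17)=-4101; answer -4101
Part 2: A1 = -4101; c = -15; cross terms: (-10*-5 - 27*-15)=455, (27*40 - 29*-5)=1225, (29*14 - -38*40)=1926, (-38*-15 - -10*14)=710; twice the area = |4316| = 4316; area = 2158; boundary points = 1 + 1 + 1 + 1 = 4; strictly interior points = area - boundary/2 + 1 = 2157; answer 2157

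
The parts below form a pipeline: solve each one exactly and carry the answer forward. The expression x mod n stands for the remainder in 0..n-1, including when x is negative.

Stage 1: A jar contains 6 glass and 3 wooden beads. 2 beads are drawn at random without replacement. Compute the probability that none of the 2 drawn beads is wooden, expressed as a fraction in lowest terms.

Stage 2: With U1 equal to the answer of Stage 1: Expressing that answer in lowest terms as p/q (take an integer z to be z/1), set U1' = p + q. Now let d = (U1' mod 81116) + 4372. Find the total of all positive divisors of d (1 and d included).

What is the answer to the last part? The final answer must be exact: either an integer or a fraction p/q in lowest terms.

Stage 1: total draws C(9,2) = 36; favorable C(6,2) = 15; P = 5/12; answer 5/12
Stage 2: U1 = 5/12; threaded value p + q = 17; d = 4389; 4389 = 3 * 7 * 11 * 19; sigma = (1 + 3) * (1 + 7) * (1 + 11) * (1 + 19) = 4 * 8 * 12 * 20 = 7680; answer 7680

7680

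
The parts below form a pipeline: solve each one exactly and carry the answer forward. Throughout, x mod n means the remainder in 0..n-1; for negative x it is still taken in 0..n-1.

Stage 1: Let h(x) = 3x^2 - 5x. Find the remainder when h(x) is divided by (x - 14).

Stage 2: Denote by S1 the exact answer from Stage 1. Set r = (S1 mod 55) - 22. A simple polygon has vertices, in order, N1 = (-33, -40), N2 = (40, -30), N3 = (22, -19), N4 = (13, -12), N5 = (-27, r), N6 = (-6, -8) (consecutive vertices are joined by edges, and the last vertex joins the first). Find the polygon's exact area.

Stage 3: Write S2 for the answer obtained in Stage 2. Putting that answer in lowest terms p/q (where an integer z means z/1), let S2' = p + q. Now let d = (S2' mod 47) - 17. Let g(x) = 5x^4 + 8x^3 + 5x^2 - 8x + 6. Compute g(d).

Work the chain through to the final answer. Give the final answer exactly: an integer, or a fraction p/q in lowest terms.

63256

Stage 1: remainder = value at the root: 3*(14)^2 - 5*(14)^1 = (588) + (-70) = 518; answer 518
Stage 2: S1 = 518; r = 1; cross terms: (-33*-30 - 40*-40)=2590, (40*-19 - 22*-30)=-100, (22*-12 - 13*-19)=-17, (13*1 - -27*-12)=-311, (-27*-8 - -6*1)=222, (-6*-40 - -33*-8)=-24; twice the area = |2360| = 2360; area = 1180; answer 1180
Stage 3: S2 = 1180; threaded value p + q = 1181; d = -11; 5*(-11)^4 + 8*(-11)^3 + 5*(-11)^2 - 8*(-11)^1 + 6 = (73205) + (-10648) + (605) + (88) + (6) = 63256; answer 63256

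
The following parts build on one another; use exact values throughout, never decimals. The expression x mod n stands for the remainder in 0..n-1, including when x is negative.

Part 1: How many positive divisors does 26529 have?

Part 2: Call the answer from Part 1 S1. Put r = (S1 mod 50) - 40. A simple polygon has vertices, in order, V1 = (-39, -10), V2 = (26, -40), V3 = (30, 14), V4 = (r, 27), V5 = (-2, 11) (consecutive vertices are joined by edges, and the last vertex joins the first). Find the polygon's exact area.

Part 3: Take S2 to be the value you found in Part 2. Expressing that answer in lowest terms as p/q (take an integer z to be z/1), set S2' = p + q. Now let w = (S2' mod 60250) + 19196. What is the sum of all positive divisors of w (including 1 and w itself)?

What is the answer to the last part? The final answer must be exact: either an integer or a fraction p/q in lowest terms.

34944

Part 1: 26529 = 3 * 37 * 239; number of divisors = (1+1) * (1+1) * (1+1) = 8; answer 8
Part 2: S1 = 8; r = -32; cross terms: (-39*-40 - 26*-10)=1820, (26*14 - 30*-40)=1564, (30*27 - -32*14)=1258, (-32*11 - -2*27)=-298, (-2*-10 - -39*11)=449; twice the area = |4793| = 4793; area = 4793/2; answer 4793/2
Part 3: S2 = 4793/2; threaded value p + q = 4795; w = 23991; 23991 = 3 * 11 * 727; sigma = (1 + 3) * (1 + 11) * (1 + 727) = 4 * 12 * 728 = 34944; answer 34944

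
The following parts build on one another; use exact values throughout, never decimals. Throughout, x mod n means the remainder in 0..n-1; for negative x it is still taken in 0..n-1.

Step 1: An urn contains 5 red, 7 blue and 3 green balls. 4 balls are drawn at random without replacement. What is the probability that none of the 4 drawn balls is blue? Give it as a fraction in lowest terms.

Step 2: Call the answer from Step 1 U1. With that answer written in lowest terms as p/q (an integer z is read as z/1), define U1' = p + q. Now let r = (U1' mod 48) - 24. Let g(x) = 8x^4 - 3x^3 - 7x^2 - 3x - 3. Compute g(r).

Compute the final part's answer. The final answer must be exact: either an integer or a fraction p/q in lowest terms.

Step 1: total draws C(15,4) = 1365; favorable C(8,4) = 70; P = 2/39; answer 2/39
Step 2: U1 = 2/39; threaded value p + q = 41; r = 17; 8*(17)^4 - 3*(17)^3 - 7*(17)^2 - 3*(17)^1 - 3 = (668168) + (-14739) + (-2023) + (-51) + (-3) = 651352; answer 651352

651352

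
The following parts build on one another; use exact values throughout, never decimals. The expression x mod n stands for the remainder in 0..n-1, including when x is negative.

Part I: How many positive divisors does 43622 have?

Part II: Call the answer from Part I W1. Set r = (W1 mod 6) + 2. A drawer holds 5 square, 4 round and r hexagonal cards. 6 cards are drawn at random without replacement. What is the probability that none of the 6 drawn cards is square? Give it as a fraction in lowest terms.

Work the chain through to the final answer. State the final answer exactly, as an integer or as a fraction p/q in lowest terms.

7/429

Part I: 43622 = 2 * 17 * 1283; number of divisors = (1+1) * (1+1) * (1+1) = 8; answer 8
Part II: W1 = 8; r = 4; total draws C(13,6) = 1716; favorable C(8,6) = 28; P = 7/429; answer 7/429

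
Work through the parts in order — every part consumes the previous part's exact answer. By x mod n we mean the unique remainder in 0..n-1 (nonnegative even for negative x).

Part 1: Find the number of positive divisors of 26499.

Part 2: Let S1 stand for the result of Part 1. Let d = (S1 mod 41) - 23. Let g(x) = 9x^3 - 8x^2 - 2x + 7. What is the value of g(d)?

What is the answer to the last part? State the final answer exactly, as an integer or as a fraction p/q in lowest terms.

Part 1: 26499 = 3 * 11^2 * 73; number of divisors = (1+1) * (2+1) * (1+1) = 12; answer 12
Part 2: S1 = 12; d = -11; 9*(-11)^3 - 8*(-11)^2 - 2*(-11)^1 + 7 = (-11979) + (-968) + (22) + (7) = -12918; answer -12918

-12918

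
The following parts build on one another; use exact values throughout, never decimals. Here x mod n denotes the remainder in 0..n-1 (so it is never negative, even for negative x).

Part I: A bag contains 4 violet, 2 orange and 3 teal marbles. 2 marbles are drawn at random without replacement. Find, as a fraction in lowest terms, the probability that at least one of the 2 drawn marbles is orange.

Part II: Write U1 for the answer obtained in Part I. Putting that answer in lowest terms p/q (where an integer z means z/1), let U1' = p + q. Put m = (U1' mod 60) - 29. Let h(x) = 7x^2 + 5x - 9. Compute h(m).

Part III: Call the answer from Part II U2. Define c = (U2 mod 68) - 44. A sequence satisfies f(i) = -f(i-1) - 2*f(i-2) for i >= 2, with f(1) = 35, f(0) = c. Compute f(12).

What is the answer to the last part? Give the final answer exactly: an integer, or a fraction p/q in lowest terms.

Part I: total draws C(9,2) = 36; complement C(7,2) = 21; favorable 36 - 21 = 15; P = 5/12; answer 5/12
Part II: U1 = 5/12; threaded value p + q = 17; m = -12; 7*(-12)^2 + 5*(-12)^1 - 9 = (1008) + (-60) + (-9) = 939; answer 939
Part III: U2 = 939; c = 11; f(2) = -1*(35) - 2*(11) = -57; iterating: f(2)=-57, f(3)=-13, f(4)=127, f(5)=-101, f(6)=-153, f(7)=355, f(8)=-49, f(9)=-661, f(10)=759, f(11)=563, f(12)=-2081; answer -2081

-2081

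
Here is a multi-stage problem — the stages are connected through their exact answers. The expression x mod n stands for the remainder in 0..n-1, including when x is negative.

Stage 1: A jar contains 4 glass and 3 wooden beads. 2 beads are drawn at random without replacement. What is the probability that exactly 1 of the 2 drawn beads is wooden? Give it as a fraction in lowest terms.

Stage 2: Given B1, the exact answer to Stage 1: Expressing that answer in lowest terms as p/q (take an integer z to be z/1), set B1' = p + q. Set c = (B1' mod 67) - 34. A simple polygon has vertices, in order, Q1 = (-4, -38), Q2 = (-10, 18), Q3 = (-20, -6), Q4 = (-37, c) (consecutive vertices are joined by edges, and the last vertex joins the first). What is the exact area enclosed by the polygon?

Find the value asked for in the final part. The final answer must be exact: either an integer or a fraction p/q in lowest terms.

Stage 1: total draws C(7,2) = 21; favorable C(3,1)*C(4,1) = 12; P = 4/7; answer 4/7
Stage 2: B1 = 4/7; threaded value p + q = 11; c = -23; cross terms: (-4*18 - -10*-38)=-452, (-10*-6 - -20*18)=420, (-20*-23 - -37*-6)=238, (-37*-38 - -4*-23)=1314; twice the area = |1520| = 1520; area = 760; answer 760

760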